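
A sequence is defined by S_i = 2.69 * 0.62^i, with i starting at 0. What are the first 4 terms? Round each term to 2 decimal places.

This is a geometric sequence.
i=0: S_0 = 2.69 * 0.62^0 = 2.69
i=1: S_1 = 2.69 * 0.62^1 ≈ 1.67
i=2: S_2 = 2.69 * 0.62^2 ≈ 1.03
i=3: S_3 = 2.69 * 0.62^3 ≈ 0.64
The first 4 terms are: [2.69, 1.67, 1.03, 0.64]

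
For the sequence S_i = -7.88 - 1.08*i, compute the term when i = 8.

S_8 = -7.88 + -1.08*8 = -7.88 + -8.64 = -16.52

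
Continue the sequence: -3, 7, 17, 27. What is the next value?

Differences: 7 - -3 = 10
This is an arithmetic sequence with common difference d = 10.
Next term = 27 + 10 = 37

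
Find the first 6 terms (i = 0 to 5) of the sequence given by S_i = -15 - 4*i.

This is an arithmetic sequence.
i=0: S_0 = -15 + -4*0 = -15
i=1: S_1 = -15 + -4*1 = -19
i=2: S_2 = -15 + -4*2 = -23
i=3: S_3 = -15 + -4*3 = -27
i=4: S_4 = -15 + -4*4 = -31
i=5: S_5 = -15 + -4*5 = -35
The first 6 terms are: [-15, -19, -23, -27, -31, -35]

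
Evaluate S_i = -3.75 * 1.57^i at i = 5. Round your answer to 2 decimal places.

S_5 = -3.75 * 1.57^5 ≈ -3.75 * 9.5389 ≈ -35.77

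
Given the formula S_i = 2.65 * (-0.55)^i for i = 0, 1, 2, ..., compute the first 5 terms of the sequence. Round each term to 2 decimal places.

This is a geometric sequence.
i=0: S_0 = 2.65 * (-0.55)^0 = 2.65
i=1: S_1 = 2.65 * (-0.55)^1 ≈ -1.46
i=2: S_2 = 2.65 * (-0.55)^2 ≈ 0.8
i=3: S_3 = 2.65 * (-0.55)^3 ≈ -0.44
i=4: S_4 = 2.65 * (-0.55)^4 ≈ 0.24
The first 5 terms are: [2.65, -1.46, 0.8, -0.44, 0.24]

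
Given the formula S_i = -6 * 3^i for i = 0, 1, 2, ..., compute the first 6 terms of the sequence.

This is a geometric sequence.
i=0: S_0 = -6 * 3^0 = -6
i=1: S_1 = -6 * 3^1 = -18
i=2: S_2 = -6 * 3^2 = -54
i=3: S_3 = -6 * 3^3 = -162
i=4: S_4 = -6 * 3^4 = -486
i=5: S_5 = -6 * 3^5 = -1458
The first 6 terms are: [-6, -18, -54, -162, -486, -1458]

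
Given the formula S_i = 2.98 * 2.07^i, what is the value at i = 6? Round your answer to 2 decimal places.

S_6 = 2.98 * 2.07^6 ≈ 2.98 * 78.6723 ≈ 234.44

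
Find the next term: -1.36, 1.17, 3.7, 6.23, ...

Differences: 1.17 - -1.36 = 2.53
This is an arithmetic sequence with common difference d = 2.53.
Next term = 6.23 + 2.53 = 8.76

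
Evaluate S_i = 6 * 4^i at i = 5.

S_5 = 6 * 4^5 = 6 * 1024 = 6144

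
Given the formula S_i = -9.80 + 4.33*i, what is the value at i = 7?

S_7 = -9.8 + 4.33*7 = -9.8 + 30.31 = 20.51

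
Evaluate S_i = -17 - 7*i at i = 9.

S_9 = -17 + -7*9 = -17 + -63 = -80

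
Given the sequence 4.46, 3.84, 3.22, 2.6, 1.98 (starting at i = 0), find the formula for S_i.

Check differences: 3.84 - 4.46 = -0.62
3.22 - 3.84 = -0.62
Common difference d = -0.62.
First term a = 4.46.
Formula: S_i = 4.46 - 0.62*i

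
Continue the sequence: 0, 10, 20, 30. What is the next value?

Differences: 10 - 0 = 10
This is an arithmetic sequence with common difference d = 10.
Next term = 30 + 10 = 40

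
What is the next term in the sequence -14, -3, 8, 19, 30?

Differences: -3 - -14 = 11
This is an arithmetic sequence with common difference d = 11.
Next term = 30 + 11 = 41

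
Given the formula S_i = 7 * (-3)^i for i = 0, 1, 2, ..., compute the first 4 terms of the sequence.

This is a geometric sequence.
i=0: S_0 = 7 * (-3)^0 = 7
i=1: S_1 = 7 * (-3)^1 = -21
i=2: S_2 = 7 * (-3)^2 = 63
i=3: S_3 = 7 * (-3)^3 = -189
The first 4 terms are: [7, -21, 63, -189]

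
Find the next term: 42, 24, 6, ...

Differences: 24 - 42 = -18
This is an arithmetic sequence with common difference d = -18.
Next term = 6 + -18 = -12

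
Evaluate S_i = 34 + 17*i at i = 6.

S_6 = 34 + 17*6 = 34 + 102 = 136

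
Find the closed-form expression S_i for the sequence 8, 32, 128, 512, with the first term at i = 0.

Check ratios: 32 / 8 = 4.0
Common ratio r = 4.
First term a = 8.
Formula: S_i = 8 * 4^i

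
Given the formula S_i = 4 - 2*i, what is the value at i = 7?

S_7 = 4 + -2*7 = 4 + -14 = -10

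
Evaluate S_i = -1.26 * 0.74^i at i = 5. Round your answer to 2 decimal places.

S_5 = -1.26 * 0.74^5 ≈ -1.26 * 0.2219 ≈ -0.28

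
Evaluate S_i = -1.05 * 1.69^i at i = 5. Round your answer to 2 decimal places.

S_5 = -1.05 * 1.69^5 ≈ -1.05 * 13.7858 ≈ -14.48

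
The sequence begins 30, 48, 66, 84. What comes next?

Differences: 48 - 30 = 18
This is an arithmetic sequence with common difference d = 18.
Next term = 84 + 18 = 102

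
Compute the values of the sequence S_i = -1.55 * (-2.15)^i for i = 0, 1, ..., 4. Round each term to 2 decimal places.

This is a geometric sequence.
i=0: S_0 = -1.55 * (-2.15)^0 = -1.55
i=1: S_1 = -1.55 * (-2.15)^1 ≈ 3.33
i=2: S_2 = -1.55 * (-2.15)^2 ≈ -7.16
i=3: S_3 = -1.55 * (-2.15)^3 ≈ 15.4
i=4: S_4 = -1.55 * (-2.15)^4 ≈ -33.12
The first 5 terms are: [-1.55, 3.33, -7.16, 15.4, -33.12]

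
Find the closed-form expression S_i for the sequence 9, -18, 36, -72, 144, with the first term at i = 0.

Check ratios: -18 / 9 = -2.0
Common ratio r = -2.
First term a = 9.
Formula: S_i = 9 * (-2)^i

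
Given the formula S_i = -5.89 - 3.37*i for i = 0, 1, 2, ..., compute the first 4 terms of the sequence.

This is an arithmetic sequence.
i=0: S_0 = -5.89 + -3.37*0 = -5.89
i=1: S_1 = -5.89 + -3.37*1 = -9.26
i=2: S_2 = -5.89 + -3.37*2 = -12.63
i=3: S_3 = -5.89 + -3.37*3 = -16.0
The first 4 terms are: [-5.89, -9.26, -12.63, -16.0]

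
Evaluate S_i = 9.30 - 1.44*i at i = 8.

S_8 = 9.3 + -1.44*8 = 9.3 + -11.52 = -2.22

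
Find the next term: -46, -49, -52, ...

Differences: -49 - -46 = -3
This is an arithmetic sequence with common difference d = -3.
Next term = -52 + -3 = -55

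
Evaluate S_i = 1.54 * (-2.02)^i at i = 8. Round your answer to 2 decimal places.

S_8 = 1.54 * (-2.02)^8 ≈ 1.54 * 277.2113 ≈ 426.91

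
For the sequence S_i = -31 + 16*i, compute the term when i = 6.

S_6 = -31 + 16*6 = -31 + 96 = 65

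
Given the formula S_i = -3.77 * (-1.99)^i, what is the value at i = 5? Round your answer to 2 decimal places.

S_5 = -3.77 * (-1.99)^5 ≈ -3.77 * -31.208 ≈ 117.65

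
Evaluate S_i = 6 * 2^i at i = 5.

S_5 = 6 * 2^5 = 6 * 32 = 192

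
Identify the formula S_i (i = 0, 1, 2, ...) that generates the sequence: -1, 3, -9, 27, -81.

Check ratios: 3 / -1 = -3.0
Common ratio r = -3.
First term a = -1.
Formula: S_i = -1 * (-3)^i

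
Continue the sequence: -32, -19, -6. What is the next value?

Differences: -19 - -32 = 13
This is an arithmetic sequence with common difference d = 13.
Next term = -6 + 13 = 7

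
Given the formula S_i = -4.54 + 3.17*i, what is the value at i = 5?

S_5 = -4.54 + 3.17*5 = -4.54 + 15.85 = 11.31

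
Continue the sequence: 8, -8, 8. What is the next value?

Ratios: -8 / 8 = -1.0
This is a geometric sequence with common ratio r = -1.
Next term = 8 * -1 = -8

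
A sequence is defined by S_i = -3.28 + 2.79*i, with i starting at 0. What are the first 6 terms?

This is an arithmetic sequence.
i=0: S_0 = -3.28 + 2.79*0 = -3.28
i=1: S_1 = -3.28 + 2.79*1 = -0.49
i=2: S_2 = -3.28 + 2.79*2 = 2.3
i=3: S_3 = -3.28 + 2.79*3 = 5.09
i=4: S_4 = -3.28 + 2.79*4 = 7.88
i=5: S_5 = -3.28 + 2.79*5 = 10.67
The first 6 terms are: [-3.28, -0.49, 2.3, 5.09, 7.88, 10.67]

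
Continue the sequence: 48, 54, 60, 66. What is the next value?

Differences: 54 - 48 = 6
This is an arithmetic sequence with common difference d = 6.
Next term = 66 + 6 = 72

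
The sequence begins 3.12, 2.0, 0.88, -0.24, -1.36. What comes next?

Differences: 2.0 - 3.12 = -1.12
This is an arithmetic sequence with common difference d = -1.12.
Next term = -1.36 + -1.12 = -2.48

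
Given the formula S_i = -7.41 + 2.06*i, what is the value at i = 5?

S_5 = -7.41 + 2.06*5 = -7.41 + 10.3 = 2.89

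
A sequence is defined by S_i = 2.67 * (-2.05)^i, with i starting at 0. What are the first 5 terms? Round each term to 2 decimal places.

This is a geometric sequence.
i=0: S_0 = 2.67 * (-2.05)^0 = 2.67
i=1: S_1 = 2.67 * (-2.05)^1 ≈ -5.47
i=2: S_2 = 2.67 * (-2.05)^2 ≈ 11.22
i=3: S_3 = 2.67 * (-2.05)^3 ≈ -23.0
i=4: S_4 = 2.67 * (-2.05)^4 ≈ 47.15
The first 5 terms are: [2.67, -5.47, 11.22, -23.0, 47.15]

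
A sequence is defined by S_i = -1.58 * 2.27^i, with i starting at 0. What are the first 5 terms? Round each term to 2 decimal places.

This is a geometric sequence.
i=0: S_0 = -1.58 * 2.27^0 = -1.58
i=1: S_1 = -1.58 * 2.27^1 ≈ -3.59
i=2: S_2 = -1.58 * 2.27^2 ≈ -8.14
i=3: S_3 = -1.58 * 2.27^3 ≈ -18.48
i=4: S_4 = -1.58 * 2.27^4 ≈ -41.95
The first 5 terms are: [-1.58, -3.59, -8.14, -18.48, -41.95]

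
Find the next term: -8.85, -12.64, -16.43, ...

Differences: -12.64 - -8.85 = -3.79
This is an arithmetic sequence with common difference d = -3.79.
Next term = -16.43 + -3.79 = -20.22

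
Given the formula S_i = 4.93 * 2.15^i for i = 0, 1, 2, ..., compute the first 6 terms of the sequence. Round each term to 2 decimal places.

This is a geometric sequence.
i=0: S_0 = 4.93 * 2.15^0 = 4.93
i=1: S_1 = 4.93 * 2.15^1 ≈ 10.6
i=2: S_2 = 4.93 * 2.15^2 ≈ 22.79
i=3: S_3 = 4.93 * 2.15^3 ≈ 49.0
i=4: S_4 = 4.93 * 2.15^4 ≈ 105.34
i=5: S_5 = 4.93 * 2.15^5 ≈ 226.48
The first 6 terms are: [4.93, 10.6, 22.79, 49.0, 105.34, 226.48]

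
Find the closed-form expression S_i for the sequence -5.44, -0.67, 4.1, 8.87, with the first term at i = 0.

Check differences: -0.67 - -5.44 = 4.77
4.1 - -0.67 = 4.77
Common difference d = 4.77.
First term a = -5.44.
Formula: S_i = -5.44 + 4.77*i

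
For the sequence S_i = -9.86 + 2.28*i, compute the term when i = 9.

S_9 = -9.86 + 2.28*9 = -9.86 + 20.52 = 10.66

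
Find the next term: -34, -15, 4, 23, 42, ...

Differences: -15 - -34 = 19
This is an arithmetic sequence with common difference d = 19.
Next term = 42 + 19 = 61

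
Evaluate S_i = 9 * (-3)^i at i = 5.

S_5 = 9 * (-3)^5 = 9 * -243 = -2187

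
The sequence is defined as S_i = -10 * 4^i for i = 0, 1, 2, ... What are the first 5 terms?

This is a geometric sequence.
i=0: S_0 = -10 * 4^0 = -10
i=1: S_1 = -10 * 4^1 = -40
i=2: S_2 = -10 * 4^2 = -160
i=3: S_3 = -10 * 4^3 = -640
i=4: S_4 = -10 * 4^4 = -2560
The first 5 terms are: [-10, -40, -160, -640, -2560]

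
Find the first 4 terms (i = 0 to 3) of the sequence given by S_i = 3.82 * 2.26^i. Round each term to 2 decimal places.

This is a geometric sequence.
i=0: S_0 = 3.82 * 2.26^0 = 3.82
i=1: S_1 = 3.82 * 2.26^1 ≈ 8.63
i=2: S_2 = 3.82 * 2.26^2 ≈ 19.51
i=3: S_3 = 3.82 * 2.26^3 ≈ 44.09
The first 4 terms are: [3.82, 8.63, 19.51, 44.09]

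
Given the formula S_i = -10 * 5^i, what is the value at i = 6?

S_6 = -10 * 5^6 = -10 * 15625 = -156250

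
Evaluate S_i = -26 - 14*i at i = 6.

S_6 = -26 + -14*6 = -26 + -84 = -110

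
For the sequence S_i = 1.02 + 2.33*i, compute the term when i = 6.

S_6 = 1.02 + 2.33*6 = 1.02 + 13.98 = 15.0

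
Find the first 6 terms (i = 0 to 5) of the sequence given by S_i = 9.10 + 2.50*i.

This is an arithmetic sequence.
i=0: S_0 = 9.1 + 2.5*0 = 9.1
i=1: S_1 = 9.1 + 2.5*1 = 11.6
i=2: S_2 = 9.1 + 2.5*2 = 14.1
i=3: S_3 = 9.1 + 2.5*3 = 16.6
i=4: S_4 = 9.1 + 2.5*4 = 19.1
i=5: S_5 = 9.1 + 2.5*5 = 21.6
The first 6 terms are: [9.1, 11.6, 14.1, 16.6, 19.1, 21.6]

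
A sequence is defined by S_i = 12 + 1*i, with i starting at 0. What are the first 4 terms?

This is an arithmetic sequence.
i=0: S_0 = 12 + 1*0 = 12
i=1: S_1 = 12 + 1*1 = 13
i=2: S_2 = 12 + 1*2 = 14
i=3: S_3 = 12 + 1*3 = 15
The first 4 terms are: [12, 13, 14, 15]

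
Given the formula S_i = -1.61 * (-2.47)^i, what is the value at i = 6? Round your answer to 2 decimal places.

S_6 = -1.61 * (-2.47)^6 ≈ -1.61 * 227.0815 ≈ -365.6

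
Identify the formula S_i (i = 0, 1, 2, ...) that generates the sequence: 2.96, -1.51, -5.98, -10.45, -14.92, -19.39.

Check differences: -1.51 - 2.96 = -4.47
-5.98 - -1.51 = -4.47
Common difference d = -4.47.
First term a = 2.96.
Formula: S_i = 2.96 - 4.47*i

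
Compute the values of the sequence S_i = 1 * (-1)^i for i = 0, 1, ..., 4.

This is a geometric sequence.
i=0: S_0 = 1 * (-1)^0 = 1
i=1: S_1 = 1 * (-1)^1 = -1
i=2: S_2 = 1 * (-1)^2 = 1
i=3: S_3 = 1 * (-1)^3 = -1
i=4: S_4 = 1 * (-1)^4 = 1
The first 5 terms are: [1, -1, 1, -1, 1]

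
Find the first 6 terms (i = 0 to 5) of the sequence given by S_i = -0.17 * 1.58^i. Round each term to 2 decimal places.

This is a geometric sequence.
i=0: S_0 = -0.17 * 1.58^0 = -0.17
i=1: S_1 = -0.17 * 1.58^1 ≈ -0.27
i=2: S_2 = -0.17 * 1.58^2 ≈ -0.42
i=3: S_3 = -0.17 * 1.58^3 ≈ -0.67
i=4: S_4 = -0.17 * 1.58^4 ≈ -1.06
i=5: S_5 = -0.17 * 1.58^5 ≈ -1.67
The first 6 terms are: [-0.17, -0.27, -0.42, -0.67, -1.06, -1.67]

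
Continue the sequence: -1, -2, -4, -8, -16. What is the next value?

Ratios: -2 / -1 = 2.0
This is a geometric sequence with common ratio r = 2.
Next term = -16 * 2 = -32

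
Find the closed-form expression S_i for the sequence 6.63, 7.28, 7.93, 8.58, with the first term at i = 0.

Check differences: 7.28 - 6.63 = 0.65
7.93 - 7.28 = 0.65
Common difference d = 0.65.
First term a = 6.63.
Formula: S_i = 6.63 + 0.65*i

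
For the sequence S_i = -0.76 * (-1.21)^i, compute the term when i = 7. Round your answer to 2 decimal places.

S_7 = -0.76 * (-1.21)^7 ≈ -0.76 * -3.7975 ≈ 2.89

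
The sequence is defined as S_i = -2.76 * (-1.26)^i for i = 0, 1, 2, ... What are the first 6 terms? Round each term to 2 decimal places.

This is a geometric sequence.
i=0: S_0 = -2.76 * (-1.26)^0 = -2.76
i=1: S_1 = -2.76 * (-1.26)^1 ≈ 3.48
i=2: S_2 = -2.76 * (-1.26)^2 ≈ -4.38
i=3: S_3 = -2.76 * (-1.26)^3 ≈ 5.52
i=4: S_4 = -2.76 * (-1.26)^4 ≈ -6.96
i=5: S_5 = -2.76 * (-1.26)^5 ≈ 8.77
The first 6 terms are: [-2.76, 3.48, -4.38, 5.52, -6.96, 8.77]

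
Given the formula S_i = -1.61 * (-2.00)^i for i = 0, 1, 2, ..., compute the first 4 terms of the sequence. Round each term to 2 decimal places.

This is a geometric sequence.
i=0: S_0 = -1.61 * (-2.0)^0 = -1.61
i=1: S_1 = -1.61 * (-2.0)^1 = 3.22
i=2: S_2 = -1.61 * (-2.0)^2 = -6.44
i=3: S_3 = -1.61 * (-2.0)^3 = 12.88
The first 4 terms are: [-1.61, 3.22, -6.44, 12.88]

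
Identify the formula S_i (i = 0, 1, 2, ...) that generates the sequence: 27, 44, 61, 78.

Check differences: 44 - 27 = 17
61 - 44 = 17
Common difference d = 17.
First term a = 27.
Formula: S_i = 27 + 17*i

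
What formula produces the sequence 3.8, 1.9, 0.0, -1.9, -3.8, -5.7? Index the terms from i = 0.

Check differences: 1.9 - 3.8 = -1.9
0.0 - 1.9 = -1.9
Common difference d = -1.9.
First term a = 3.8.
Formula: S_i = 3.80 - 1.90*i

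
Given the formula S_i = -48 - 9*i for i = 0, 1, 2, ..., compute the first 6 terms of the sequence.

This is an arithmetic sequence.
i=0: S_0 = -48 + -9*0 = -48
i=1: S_1 = -48 + -9*1 = -57
i=2: S_2 = -48 + -9*2 = -66
i=3: S_3 = -48 + -9*3 = -75
i=4: S_4 = -48 + -9*4 = -84
i=5: S_5 = -48 + -9*5 = -93
The first 6 terms are: [-48, -57, -66, -75, -84, -93]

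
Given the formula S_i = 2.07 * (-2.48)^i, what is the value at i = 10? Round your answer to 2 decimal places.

S_10 = 2.07 * (-2.48)^10 ≈ 2.07 * 8800.6917 ≈ 18217.43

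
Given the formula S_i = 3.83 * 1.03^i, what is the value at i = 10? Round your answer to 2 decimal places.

S_10 = 3.83 * 1.03^10 ≈ 3.83 * 1.3439 ≈ 5.15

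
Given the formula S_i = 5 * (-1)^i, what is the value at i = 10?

S_10 = 5 * (-1)^10 = 5 * 1 = 5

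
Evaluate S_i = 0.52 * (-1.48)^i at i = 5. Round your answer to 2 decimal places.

S_5 = 0.52 * (-1.48)^5 ≈ 0.52 * -7.1008 ≈ -3.69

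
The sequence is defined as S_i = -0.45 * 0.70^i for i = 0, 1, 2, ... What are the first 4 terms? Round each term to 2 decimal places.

This is a geometric sequence.
i=0: S_0 = -0.45 * 0.7^0 = -0.45
i=1: S_1 = -0.45 * 0.7^1 ≈ -0.32
i=2: S_2 = -0.45 * 0.7^2 ≈ -0.22
i=3: S_3 = -0.45 * 0.7^3 ≈ -0.15
The first 4 terms are: [-0.45, -0.32, -0.22, -0.15]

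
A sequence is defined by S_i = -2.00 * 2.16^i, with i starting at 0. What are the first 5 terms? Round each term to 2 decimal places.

This is a geometric sequence.
i=0: S_0 = -2.0 * 2.16^0 = -2.0
i=1: S_1 = -2.0 * 2.16^1 = -4.32
i=2: S_2 = -2.0 * 2.16^2 ≈ -9.33
i=3: S_3 = -2.0 * 2.16^3 ≈ -20.16
i=4: S_4 = -2.0 * 2.16^4 ≈ -43.54
The first 5 terms are: [-2.0, -4.32, -9.33, -20.16, -43.54]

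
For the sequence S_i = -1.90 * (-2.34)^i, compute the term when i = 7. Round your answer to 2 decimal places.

S_7 = -1.9 * (-2.34)^7 ≈ -1.9 * -384.159 ≈ 729.9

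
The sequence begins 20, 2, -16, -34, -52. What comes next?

Differences: 2 - 20 = -18
This is an arithmetic sequence with common difference d = -18.
Next term = -52 + -18 = -70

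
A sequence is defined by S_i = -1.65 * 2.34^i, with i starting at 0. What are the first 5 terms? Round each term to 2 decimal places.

This is a geometric sequence.
i=0: S_0 = -1.65 * 2.34^0 = -1.65
i=1: S_1 = -1.65 * 2.34^1 ≈ -3.86
i=2: S_2 = -1.65 * 2.34^2 ≈ -9.03
i=3: S_3 = -1.65 * 2.34^3 ≈ -21.14
i=4: S_4 = -1.65 * 2.34^4 ≈ -49.47
The first 5 terms are: [-1.65, -3.86, -9.03, -21.14, -49.47]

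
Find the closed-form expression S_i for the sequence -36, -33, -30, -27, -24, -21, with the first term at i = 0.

Check differences: -33 - -36 = 3
-30 - -33 = 3
Common difference d = 3.
First term a = -36.
Formula: S_i = -36 + 3*i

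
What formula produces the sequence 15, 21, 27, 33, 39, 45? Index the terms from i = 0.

Check differences: 21 - 15 = 6
27 - 21 = 6
Common difference d = 6.
First term a = 15.
Formula: S_i = 15 + 6*i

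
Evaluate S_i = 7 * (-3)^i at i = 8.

S_8 = 7 * (-3)^8 = 7 * 6561 = 45927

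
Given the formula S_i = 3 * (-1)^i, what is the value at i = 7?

S_7 = 3 * (-1)^7 = 3 * -1 = -3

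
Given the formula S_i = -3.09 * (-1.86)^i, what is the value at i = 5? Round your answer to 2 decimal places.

S_5 = -3.09 * (-1.86)^5 ≈ -3.09 * -22.262 ≈ 68.79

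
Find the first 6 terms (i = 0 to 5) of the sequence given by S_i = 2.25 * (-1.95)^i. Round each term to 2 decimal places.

This is a geometric sequence.
i=0: S_0 = 2.25 * (-1.95)^0 = 2.25
i=1: S_1 = 2.25 * (-1.95)^1 ≈ -4.39
i=2: S_2 = 2.25 * (-1.95)^2 ≈ 8.56
i=3: S_3 = 2.25 * (-1.95)^3 ≈ -16.68
i=4: S_4 = 2.25 * (-1.95)^4 ≈ 32.53
i=5: S_5 = 2.25 * (-1.95)^5 ≈ -63.44
The first 6 terms are: [2.25, -4.39, 8.56, -16.68, 32.53, -63.44]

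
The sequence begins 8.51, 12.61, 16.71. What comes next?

Differences: 12.61 - 8.51 = 4.1
This is an arithmetic sequence with common difference d = 4.1.
Next term = 16.71 + 4.1 = 20.81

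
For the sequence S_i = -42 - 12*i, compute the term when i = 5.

S_5 = -42 + -12*5 = -42 + -60 = -102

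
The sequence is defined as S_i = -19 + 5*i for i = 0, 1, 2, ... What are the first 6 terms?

This is an arithmetic sequence.
i=0: S_0 = -19 + 5*0 = -19
i=1: S_1 = -19 + 5*1 = -14
i=2: S_2 = -19 + 5*2 = -9
i=3: S_3 = -19 + 5*3 = -4
i=4: S_4 = -19 + 5*4 = 1
i=5: S_5 = -19 + 5*5 = 6
The first 6 terms are: [-19, -14, -9, -4, 1, 6]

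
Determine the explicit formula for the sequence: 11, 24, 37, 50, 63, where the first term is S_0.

Check differences: 24 - 11 = 13
37 - 24 = 13
Common difference d = 13.
First term a = 11.
Formula: S_i = 11 + 13*i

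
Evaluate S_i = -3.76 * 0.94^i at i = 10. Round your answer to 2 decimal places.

S_10 = -3.76 * 0.94^10 ≈ -3.76 * 0.5386 ≈ -2.03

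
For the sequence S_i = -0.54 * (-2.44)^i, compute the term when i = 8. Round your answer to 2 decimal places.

S_8 = -0.54 * (-2.44)^8 ≈ -0.54 * 1256.373 ≈ -678.44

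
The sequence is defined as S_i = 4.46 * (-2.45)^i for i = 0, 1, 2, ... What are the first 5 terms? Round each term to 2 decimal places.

This is a geometric sequence.
i=0: S_0 = 4.46 * (-2.45)^0 = 4.46
i=1: S_1 = 4.46 * (-2.45)^1 ≈ -10.93
i=2: S_2 = 4.46 * (-2.45)^2 ≈ 26.77
i=3: S_3 = 4.46 * (-2.45)^3 ≈ -65.59
i=4: S_4 = 4.46 * (-2.45)^4 ≈ 160.69
The first 5 terms are: [4.46, -10.93, 26.77, -65.59, 160.69]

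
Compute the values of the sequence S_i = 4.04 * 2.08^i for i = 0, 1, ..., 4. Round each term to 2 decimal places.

This is a geometric sequence.
i=0: S_0 = 4.04 * 2.08^0 = 4.04
i=1: S_1 = 4.04 * 2.08^1 ≈ 8.4
i=2: S_2 = 4.04 * 2.08^2 ≈ 17.48
i=3: S_3 = 4.04 * 2.08^3 ≈ 36.36
i=4: S_4 = 4.04 * 2.08^4 ≈ 75.62
The first 5 terms are: [4.04, 8.4, 17.48, 36.36, 75.62]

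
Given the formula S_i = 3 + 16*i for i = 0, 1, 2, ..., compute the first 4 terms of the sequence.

This is an arithmetic sequence.
i=0: S_0 = 3 + 16*0 = 3
i=1: S_1 = 3 + 16*1 = 19
i=2: S_2 = 3 + 16*2 = 35
i=3: S_3 = 3 + 16*3 = 51
The first 4 terms are: [3, 19, 35, 51]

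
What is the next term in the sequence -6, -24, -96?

Ratios: -24 / -6 = 4.0
This is a geometric sequence with common ratio r = 4.
Next term = -96 * 4 = -384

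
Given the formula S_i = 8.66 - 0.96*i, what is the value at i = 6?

S_6 = 8.66 + -0.96*6 = 8.66 + -5.76 = 2.9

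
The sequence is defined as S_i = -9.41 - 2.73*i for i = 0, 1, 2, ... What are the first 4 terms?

This is an arithmetic sequence.
i=0: S_0 = -9.41 + -2.73*0 = -9.41
i=1: S_1 = -9.41 + -2.73*1 = -12.14
i=2: S_2 = -9.41 + -2.73*2 = -14.87
i=3: S_3 = -9.41 + -2.73*3 = -17.6
The first 4 terms are: [-9.41, -12.14, -14.87, -17.6]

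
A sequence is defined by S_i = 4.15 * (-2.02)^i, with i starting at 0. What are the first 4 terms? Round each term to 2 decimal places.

This is a geometric sequence.
i=0: S_0 = 4.15 * (-2.02)^0 = 4.15
i=1: S_1 = 4.15 * (-2.02)^1 ≈ -8.38
i=2: S_2 = 4.15 * (-2.02)^2 ≈ 16.93
i=3: S_3 = 4.15 * (-2.02)^3 ≈ -34.21
The first 4 terms are: [4.15, -8.38, 16.93, -34.21]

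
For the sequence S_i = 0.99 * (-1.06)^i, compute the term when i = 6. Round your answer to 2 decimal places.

S_6 = 0.99 * (-1.06)^6 ≈ 0.99 * 1.4185 ≈ 1.4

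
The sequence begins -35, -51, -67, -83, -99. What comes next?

Differences: -51 - -35 = -16
This is an arithmetic sequence with common difference d = -16.
Next term = -99 + -16 = -115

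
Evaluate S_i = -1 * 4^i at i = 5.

S_5 = -1 * 4^5 = -1 * 1024 = -1024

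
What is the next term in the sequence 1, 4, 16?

Ratios: 4 / 1 = 4.0
This is a geometric sequence with common ratio r = 4.
Next term = 16 * 4 = 64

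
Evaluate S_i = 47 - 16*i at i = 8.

S_8 = 47 + -16*8 = 47 + -128 = -81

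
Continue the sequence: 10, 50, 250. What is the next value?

Ratios: 50 / 10 = 5.0
This is a geometric sequence with common ratio r = 5.
Next term = 250 * 5 = 1250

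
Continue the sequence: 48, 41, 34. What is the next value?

Differences: 41 - 48 = -7
This is an arithmetic sequence with common difference d = -7.
Next term = 34 + -7 = 27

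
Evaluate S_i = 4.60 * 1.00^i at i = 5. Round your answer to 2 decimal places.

S_5 = 4.6 * 1.0^5 = 4.6 * 1 = 4.6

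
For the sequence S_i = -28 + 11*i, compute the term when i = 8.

S_8 = -28 + 11*8 = -28 + 88 = 60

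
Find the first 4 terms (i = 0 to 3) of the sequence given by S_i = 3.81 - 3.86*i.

This is an arithmetic sequence.
i=0: S_0 = 3.81 + -3.86*0 = 3.81
i=1: S_1 = 3.81 + -3.86*1 = -0.05
i=2: S_2 = 3.81 + -3.86*2 = -3.91
i=3: S_3 = 3.81 + -3.86*3 = -7.77
The first 4 terms are: [3.81, -0.05, -3.91, -7.77]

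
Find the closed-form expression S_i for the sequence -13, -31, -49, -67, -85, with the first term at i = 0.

Check differences: -31 - -13 = -18
-49 - -31 = -18
Common difference d = -18.
First term a = -13.
Formula: S_i = -13 - 18*i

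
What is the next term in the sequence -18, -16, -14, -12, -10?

Differences: -16 - -18 = 2
This is an arithmetic sequence with common difference d = 2.
Next term = -10 + 2 = -8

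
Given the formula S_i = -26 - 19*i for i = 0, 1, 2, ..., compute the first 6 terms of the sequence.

This is an arithmetic sequence.
i=0: S_0 = -26 + -19*0 = -26
i=1: S_1 = -26 + -19*1 = -45
i=2: S_2 = -26 + -19*2 = -64
i=3: S_3 = -26 + -19*3 = -83
i=4: S_4 = -26 + -19*4 = -102
i=5: S_5 = -26 + -19*5 = -121
The first 6 terms are: [-26, -45, -64, -83, -102, -121]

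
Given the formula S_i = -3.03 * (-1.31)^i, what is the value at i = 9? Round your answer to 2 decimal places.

S_9 = -3.03 * (-1.31)^9 ≈ -3.03 * -11.3617 ≈ 34.43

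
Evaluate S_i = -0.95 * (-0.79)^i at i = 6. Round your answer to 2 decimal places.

S_6 = -0.95 * (-0.79)^6 ≈ -0.95 * 0.2431 ≈ -0.23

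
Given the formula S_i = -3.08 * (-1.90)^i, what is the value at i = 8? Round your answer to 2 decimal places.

S_8 = -3.08 * (-1.9)^8 ≈ -3.08 * 169.8356 ≈ -523.09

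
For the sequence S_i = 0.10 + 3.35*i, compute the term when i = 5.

S_5 = 0.1 + 3.35*5 = 0.1 + 16.75 = 16.85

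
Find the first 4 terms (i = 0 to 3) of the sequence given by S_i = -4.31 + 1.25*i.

This is an arithmetic sequence.
i=0: S_0 = -4.31 + 1.25*0 = -4.31
i=1: S_1 = -4.31 + 1.25*1 = -3.06
i=2: S_2 = -4.31 + 1.25*2 = -1.81
i=3: S_3 = -4.31 + 1.25*3 = -0.56
The first 4 terms are: [-4.31, -3.06, -1.81, -0.56]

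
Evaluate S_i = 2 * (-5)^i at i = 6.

S_6 = 2 * (-5)^6 = 2 * 15625 = 31250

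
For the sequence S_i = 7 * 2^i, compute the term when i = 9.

S_9 = 7 * 2^9 = 7 * 512 = 3584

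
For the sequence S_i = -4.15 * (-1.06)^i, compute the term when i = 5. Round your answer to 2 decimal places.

S_5 = -4.15 * (-1.06)^5 ≈ -4.15 * -1.3382 ≈ 5.55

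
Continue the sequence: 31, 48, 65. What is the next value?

Differences: 48 - 31 = 17
This is an arithmetic sequence with common difference d = 17.
Next term = 65 + 17 = 82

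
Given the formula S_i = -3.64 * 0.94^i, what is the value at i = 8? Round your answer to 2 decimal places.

S_8 = -3.64 * 0.94^8 ≈ -3.64 * 0.6096 ≈ -2.22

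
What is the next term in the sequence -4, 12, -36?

Ratios: 12 / -4 = -3.0
This is a geometric sequence with common ratio r = -3.
Next term = -36 * -3 = 108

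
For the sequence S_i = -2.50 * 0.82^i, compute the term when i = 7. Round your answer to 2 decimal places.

S_7 = -2.5 * 0.82^7 ≈ -2.5 * 0.2493 ≈ -0.62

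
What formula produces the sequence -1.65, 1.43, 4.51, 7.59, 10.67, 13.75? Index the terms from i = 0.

Check differences: 1.43 - -1.65 = 3.08
4.51 - 1.43 = 3.08
Common difference d = 3.08.
First term a = -1.65.
Formula: S_i = -1.65 + 3.08*i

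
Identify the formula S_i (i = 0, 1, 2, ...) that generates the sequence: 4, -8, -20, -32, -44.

Check differences: -8 - 4 = -12
-20 - -8 = -12
Common difference d = -12.
First term a = 4.
Formula: S_i = 4 - 12*i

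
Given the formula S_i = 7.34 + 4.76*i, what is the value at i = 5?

S_5 = 7.34 + 4.76*5 = 7.34 + 23.8 = 31.14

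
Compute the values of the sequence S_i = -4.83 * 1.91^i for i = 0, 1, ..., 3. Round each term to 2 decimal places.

This is a geometric sequence.
i=0: S_0 = -4.83 * 1.91^0 = -4.83
i=1: S_1 = -4.83 * 1.91^1 ≈ -9.23
i=2: S_2 = -4.83 * 1.91^2 ≈ -17.62
i=3: S_3 = -4.83 * 1.91^3 ≈ -33.65
The first 4 terms are: [-4.83, -9.23, -17.62, -33.65]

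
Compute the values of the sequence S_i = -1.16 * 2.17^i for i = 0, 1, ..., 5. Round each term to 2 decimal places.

This is a geometric sequence.
i=0: S_0 = -1.16 * 2.17^0 = -1.16
i=1: S_1 = -1.16 * 2.17^1 ≈ -2.52
i=2: S_2 = -1.16 * 2.17^2 ≈ -5.46
i=3: S_3 = -1.16 * 2.17^3 ≈ -11.85
i=4: S_4 = -1.16 * 2.17^4 ≈ -25.72
i=5: S_5 = -1.16 * 2.17^5 ≈ -55.82
The first 6 terms are: [-1.16, -2.52, -5.46, -11.85, -25.72, -55.82]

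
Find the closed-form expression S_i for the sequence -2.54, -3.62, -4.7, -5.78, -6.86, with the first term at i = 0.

Check differences: -3.62 - -2.54 = -1.08
-4.7 - -3.62 = -1.08
Common difference d = -1.08.
First term a = -2.54.
Formula: S_i = -2.54 - 1.08*i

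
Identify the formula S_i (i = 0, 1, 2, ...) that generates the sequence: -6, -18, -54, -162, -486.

Check ratios: -18 / -6 = 3.0
Common ratio r = 3.
First term a = -6.
Formula: S_i = -6 * 3^i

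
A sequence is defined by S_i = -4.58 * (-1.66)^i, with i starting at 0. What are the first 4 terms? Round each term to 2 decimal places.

This is a geometric sequence.
i=0: S_0 = -4.58 * (-1.66)^0 = -4.58
i=1: S_1 = -4.58 * (-1.66)^1 ≈ 7.6
i=2: S_2 = -4.58 * (-1.66)^2 ≈ -12.62
i=3: S_3 = -4.58 * (-1.66)^3 ≈ 20.95
The first 4 terms are: [-4.58, 7.6, -12.62, 20.95]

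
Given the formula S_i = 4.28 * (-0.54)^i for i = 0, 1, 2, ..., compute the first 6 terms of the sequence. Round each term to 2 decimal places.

This is a geometric sequence.
i=0: S_0 = 4.28 * (-0.54)^0 = 4.28
i=1: S_1 = 4.28 * (-0.54)^1 ≈ -2.31
i=2: S_2 = 4.28 * (-0.54)^2 ≈ 1.25
i=3: S_3 = 4.28 * (-0.54)^3 ≈ -0.67
i=4: S_4 = 4.28 * (-0.54)^4 ≈ 0.36
i=5: S_5 = 4.28 * (-0.54)^5 ≈ -0.2
The first 6 terms are: [4.28, -2.31, 1.25, -0.67, 0.36, -0.2]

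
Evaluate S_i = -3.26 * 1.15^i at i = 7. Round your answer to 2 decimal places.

S_7 = -3.26 * 1.15^7 ≈ -3.26 * 2.66 ≈ -8.67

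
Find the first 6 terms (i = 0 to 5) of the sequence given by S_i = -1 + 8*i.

This is an arithmetic sequence.
i=0: S_0 = -1 + 8*0 = -1
i=1: S_1 = -1 + 8*1 = 7
i=2: S_2 = -1 + 8*2 = 15
i=3: S_3 = -1 + 8*3 = 23
i=4: S_4 = -1 + 8*4 = 31
i=5: S_5 = -1 + 8*5 = 39
The first 6 terms are: [-1, 7, 15, 23, 31, 39]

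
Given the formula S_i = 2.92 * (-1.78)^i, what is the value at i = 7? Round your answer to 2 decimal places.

S_7 = 2.92 * (-1.78)^7 ≈ 2.92 * -56.6161 ≈ -165.32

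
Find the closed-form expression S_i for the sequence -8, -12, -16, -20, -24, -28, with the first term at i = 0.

Check differences: -12 - -8 = -4
-16 - -12 = -4
Common difference d = -4.
First term a = -8.
Formula: S_i = -8 - 4*i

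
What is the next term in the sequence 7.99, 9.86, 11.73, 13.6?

Differences: 9.86 - 7.99 = 1.87
This is an arithmetic sequence with common difference d = 1.87.
Next term = 13.6 + 1.87 = 15.47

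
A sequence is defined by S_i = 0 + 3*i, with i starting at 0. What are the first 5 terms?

This is an arithmetic sequence.
i=0: S_0 = 0 + 3*0 = 0
i=1: S_1 = 0 + 3*1 = 3
i=2: S_2 = 0 + 3*2 = 6
i=3: S_3 = 0 + 3*3 = 9
i=4: S_4 = 0 + 3*4 = 12
The first 5 terms are: [0, 3, 6, 9, 12]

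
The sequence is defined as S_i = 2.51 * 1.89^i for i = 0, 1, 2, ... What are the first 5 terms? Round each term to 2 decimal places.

This is a geometric sequence.
i=0: S_0 = 2.51 * 1.89^0 = 2.51
i=1: S_1 = 2.51 * 1.89^1 ≈ 4.74
i=2: S_2 = 2.51 * 1.89^2 ≈ 8.97
i=3: S_3 = 2.51 * 1.89^3 ≈ 16.95
i=4: S_4 = 2.51 * 1.89^4 ≈ 32.03
The first 5 terms are: [2.51, 4.74, 8.97, 16.95, 32.03]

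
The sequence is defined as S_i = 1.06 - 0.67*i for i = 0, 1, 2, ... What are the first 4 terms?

This is an arithmetic sequence.
i=0: S_0 = 1.06 + -0.67*0 = 1.06
i=1: S_1 = 1.06 + -0.67*1 = 0.39
i=2: S_2 = 1.06 + -0.67*2 = -0.28
i=3: S_3 = 1.06 + -0.67*3 = -0.95
The first 4 terms are: [1.06, 0.39, -0.28, -0.95]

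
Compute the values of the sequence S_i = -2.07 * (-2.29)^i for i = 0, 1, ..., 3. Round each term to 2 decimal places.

This is a geometric sequence.
i=0: S_0 = -2.07 * (-2.29)^0 = -2.07
i=1: S_1 = -2.07 * (-2.29)^1 ≈ 4.74
i=2: S_2 = -2.07 * (-2.29)^2 ≈ -10.86
i=3: S_3 = -2.07 * (-2.29)^3 ≈ 24.86
The first 4 terms are: [-2.07, 4.74, -10.86, 24.86]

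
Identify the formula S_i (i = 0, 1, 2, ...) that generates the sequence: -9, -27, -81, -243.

Check ratios: -27 / -9 = 3.0
Common ratio r = 3.
First term a = -9.
Formula: S_i = -9 * 3^i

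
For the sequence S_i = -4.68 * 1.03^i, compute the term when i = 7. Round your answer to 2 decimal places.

S_7 = -4.68 * 1.03^7 ≈ -4.68 * 1.2299 ≈ -5.76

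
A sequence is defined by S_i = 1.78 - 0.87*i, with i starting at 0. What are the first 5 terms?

This is an arithmetic sequence.
i=0: S_0 = 1.78 + -0.87*0 = 1.78
i=1: S_1 = 1.78 + -0.87*1 = 0.91
i=2: S_2 = 1.78 + -0.87*2 = 0.04
i=3: S_3 = 1.78 + -0.87*3 = -0.83
i=4: S_4 = 1.78 + -0.87*4 = -1.7
The first 5 terms are: [1.78, 0.91, 0.04, -0.83, -1.7]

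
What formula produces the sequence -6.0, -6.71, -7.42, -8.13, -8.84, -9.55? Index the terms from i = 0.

Check differences: -6.71 - -6.0 = -0.71
-7.42 - -6.71 = -0.71
Common difference d = -0.71.
First term a = -6.0.
Formula: S_i = -6.00 - 0.71*i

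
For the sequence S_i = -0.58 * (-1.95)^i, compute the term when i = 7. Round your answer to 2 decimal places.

S_7 = -0.58 * (-1.95)^7 ≈ -0.58 * -107.2117 ≈ 62.18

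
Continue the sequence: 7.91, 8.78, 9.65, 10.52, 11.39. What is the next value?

Differences: 8.78 - 7.91 = 0.87
This is an arithmetic sequence with common difference d = 0.87.
Next term = 11.39 + 0.87 = 12.26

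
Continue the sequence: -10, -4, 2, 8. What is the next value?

Differences: -4 - -10 = 6
This is an arithmetic sequence with common difference d = 6.
Next term = 8 + 6 = 14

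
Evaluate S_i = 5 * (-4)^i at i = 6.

S_6 = 5 * (-4)^6 = 5 * 4096 = 20480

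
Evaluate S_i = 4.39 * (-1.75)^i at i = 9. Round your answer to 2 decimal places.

S_9 = 4.39 * (-1.75)^9 ≈ 4.39 * -153.9368 ≈ -675.78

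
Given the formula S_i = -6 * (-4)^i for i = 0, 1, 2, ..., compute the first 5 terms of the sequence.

This is a geometric sequence.
i=0: S_0 = -6 * (-4)^0 = -6
i=1: S_1 = -6 * (-4)^1 = 24
i=2: S_2 = -6 * (-4)^2 = -96
i=3: S_3 = -6 * (-4)^3 = 384
i=4: S_4 = -6 * (-4)^4 = -1536
The first 5 terms are: [-6, 24, -96, 384, -1536]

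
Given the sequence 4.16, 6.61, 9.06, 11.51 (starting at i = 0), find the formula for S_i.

Check differences: 6.61 - 4.16 = 2.45
9.06 - 6.61 = 2.45
Common difference d = 2.45.
First term a = 4.16.
Formula: S_i = 4.16 + 2.45*i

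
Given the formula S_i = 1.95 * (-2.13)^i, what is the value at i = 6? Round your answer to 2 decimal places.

S_6 = 1.95 * (-2.13)^6 ≈ 1.95 * 93.3851 ≈ 182.1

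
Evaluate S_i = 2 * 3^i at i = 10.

S_10 = 2 * 3^10 = 2 * 59049 = 118098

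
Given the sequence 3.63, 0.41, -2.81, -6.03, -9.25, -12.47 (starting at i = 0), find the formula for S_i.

Check differences: 0.41 - 3.63 = -3.22
-2.81 - 0.41 = -3.22
Common difference d = -3.22.
First term a = 3.63.
Formula: S_i = 3.63 - 3.22*i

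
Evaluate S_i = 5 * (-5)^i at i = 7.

S_7 = 5 * (-5)^7 = 5 * -78125 = -390625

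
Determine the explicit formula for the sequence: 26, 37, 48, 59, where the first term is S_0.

Check differences: 37 - 26 = 11
48 - 37 = 11
Common difference d = 11.
First term a = 26.
Formula: S_i = 26 + 11*i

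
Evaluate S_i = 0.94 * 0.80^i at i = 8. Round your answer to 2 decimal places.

S_8 = 0.94 * 0.8^8 ≈ 0.94 * 0.1678 ≈ 0.16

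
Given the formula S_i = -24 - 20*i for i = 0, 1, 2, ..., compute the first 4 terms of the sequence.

This is an arithmetic sequence.
i=0: S_0 = -24 + -20*0 = -24
i=1: S_1 = -24 + -20*1 = -44
i=2: S_2 = -24 + -20*2 = -64
i=3: S_3 = -24 + -20*3 = -84
The first 4 terms are: [-24, -44, -64, -84]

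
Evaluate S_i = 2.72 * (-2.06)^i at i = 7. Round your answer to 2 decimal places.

S_7 = 2.72 * (-2.06)^7 ≈ 2.72 * -157.4239 ≈ -428.19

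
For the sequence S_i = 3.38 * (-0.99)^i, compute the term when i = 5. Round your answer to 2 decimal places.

S_5 = 3.38 * (-0.99)^5 ≈ 3.38 * -0.951 ≈ -3.21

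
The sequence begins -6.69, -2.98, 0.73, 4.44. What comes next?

Differences: -2.98 - -6.69 = 3.71
This is an arithmetic sequence with common difference d = 3.71.
Next term = 4.44 + 3.71 = 8.15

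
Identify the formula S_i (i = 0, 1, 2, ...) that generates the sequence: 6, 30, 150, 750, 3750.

Check ratios: 30 / 6 = 5.0
Common ratio r = 5.
First term a = 6.
Formula: S_i = 6 * 5^i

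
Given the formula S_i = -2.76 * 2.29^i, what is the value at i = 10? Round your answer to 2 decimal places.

S_10 = -2.76 * 2.29^10 ≈ -2.76 * 3966.0193 ≈ -10946.21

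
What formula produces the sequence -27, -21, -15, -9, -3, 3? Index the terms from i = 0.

Check differences: -21 - -27 = 6
-15 - -21 = 6
Common difference d = 6.
First term a = -27.
Formula: S_i = -27 + 6*i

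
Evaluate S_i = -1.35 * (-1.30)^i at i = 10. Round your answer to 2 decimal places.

S_10 = -1.35 * (-1.3)^10 ≈ -1.35 * 13.7858 ≈ -18.61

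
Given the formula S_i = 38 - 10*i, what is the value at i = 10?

S_10 = 38 + -10*10 = 38 + -100 = -62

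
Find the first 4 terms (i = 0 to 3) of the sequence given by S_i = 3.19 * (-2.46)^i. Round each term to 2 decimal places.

This is a geometric sequence.
i=0: S_0 = 3.19 * (-2.46)^0 = 3.19
i=1: S_1 = 3.19 * (-2.46)^1 ≈ -7.85
i=2: S_2 = 3.19 * (-2.46)^2 ≈ 19.3
i=3: S_3 = 3.19 * (-2.46)^3 ≈ -47.49
The first 4 terms are: [3.19, -7.85, 19.3, -47.49]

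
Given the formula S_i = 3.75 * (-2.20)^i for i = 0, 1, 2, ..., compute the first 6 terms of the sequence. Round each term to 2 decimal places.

This is a geometric sequence.
i=0: S_0 = 3.75 * (-2.2)^0 = 3.75
i=1: S_1 = 3.75 * (-2.2)^1 = -8.25
i=2: S_2 = 3.75 * (-2.2)^2 = 18.15
i=3: S_3 = 3.75 * (-2.2)^3 = -39.93
i=4: S_4 = 3.75 * (-2.2)^4 ≈ 87.85
i=5: S_5 = 3.75 * (-2.2)^5 ≈ -193.26
The first 6 terms are: [3.75, -8.25, 18.15, -39.93, 87.85, -193.26]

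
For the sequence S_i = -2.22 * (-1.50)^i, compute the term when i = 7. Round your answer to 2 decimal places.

S_7 = -2.22 * (-1.5)^7 ≈ -2.22 * -17.0859 ≈ 37.93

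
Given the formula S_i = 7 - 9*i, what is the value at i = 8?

S_8 = 7 + -9*8 = 7 + -72 = -65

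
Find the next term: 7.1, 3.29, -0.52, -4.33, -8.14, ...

Differences: 3.29 - 7.1 = -3.81
This is an arithmetic sequence with common difference d = -3.81.
Next term = -8.14 + -3.81 = -11.95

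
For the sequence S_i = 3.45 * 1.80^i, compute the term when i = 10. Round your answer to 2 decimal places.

S_10 = 3.45 * 1.8^10 ≈ 3.45 * 357.0467 ≈ 1231.81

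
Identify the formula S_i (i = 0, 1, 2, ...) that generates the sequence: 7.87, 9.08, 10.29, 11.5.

Check differences: 9.08 - 7.87 = 1.21
10.29 - 9.08 = 1.21
Common difference d = 1.21.
First term a = 7.87.
Formula: S_i = 7.87 + 1.21*i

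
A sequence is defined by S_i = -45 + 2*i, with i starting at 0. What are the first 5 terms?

This is an arithmetic sequence.
i=0: S_0 = -45 + 2*0 = -45
i=1: S_1 = -45 + 2*1 = -43
i=2: S_2 = -45 + 2*2 = -41
i=3: S_3 = -45 + 2*3 = -39
i=4: S_4 = -45 + 2*4 = -37
The first 5 terms are: [-45, -43, -41, -39, -37]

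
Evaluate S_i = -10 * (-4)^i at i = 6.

S_6 = -10 * (-4)^6 = -10 * 4096 = -40960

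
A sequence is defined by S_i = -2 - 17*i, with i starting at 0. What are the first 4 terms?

This is an arithmetic sequence.
i=0: S_0 = -2 + -17*0 = -2
i=1: S_1 = -2 + -17*1 = -19
i=2: S_2 = -2 + -17*2 = -36
i=3: S_3 = -2 + -17*3 = -53
The first 4 terms are: [-2, -19, -36, -53]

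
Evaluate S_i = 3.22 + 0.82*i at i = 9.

S_9 = 3.22 + 0.82*9 = 3.22 + 7.38 = 10.6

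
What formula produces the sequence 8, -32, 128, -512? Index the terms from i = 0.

Check ratios: -32 / 8 = -4.0
Common ratio r = -4.
First term a = 8.
Formula: S_i = 8 * (-4)^i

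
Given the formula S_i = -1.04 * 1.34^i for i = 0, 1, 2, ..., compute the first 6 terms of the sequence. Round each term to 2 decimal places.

This is a geometric sequence.
i=0: S_0 = -1.04 * 1.34^0 = -1.04
i=1: S_1 = -1.04 * 1.34^1 ≈ -1.39
i=2: S_2 = -1.04 * 1.34^2 ≈ -1.87
i=3: S_3 = -1.04 * 1.34^3 ≈ -2.5
i=4: S_4 = -1.04 * 1.34^4 ≈ -3.35
i=5: S_5 = -1.04 * 1.34^5 ≈ -4.49
The first 6 terms are: [-1.04, -1.39, -1.87, -2.5, -3.35, -4.49]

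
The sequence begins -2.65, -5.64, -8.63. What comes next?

Differences: -5.64 - -2.65 = -2.99
This is an arithmetic sequence with common difference d = -2.99.
Next term = -8.63 + -2.99 = -11.62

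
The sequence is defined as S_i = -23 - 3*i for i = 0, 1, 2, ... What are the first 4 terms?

This is an arithmetic sequence.
i=0: S_0 = -23 + -3*0 = -23
i=1: S_1 = -23 + -3*1 = -26
i=2: S_2 = -23 + -3*2 = -29
i=3: S_3 = -23 + -3*3 = -32
The first 4 terms are: [-23, -26, -29, -32]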